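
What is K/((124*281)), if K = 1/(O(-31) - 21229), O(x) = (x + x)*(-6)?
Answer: -1/726741308 ≈ -1.3760e-9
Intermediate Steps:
O(x) = -12*x (O(x) = (2*x)*(-6) = -12*x)
K = -1/20857 (K = 1/(-12*(-31) - 21229) = 1/(372 - 21229) = 1/(-20857) = -1/20857 ≈ -4.7946e-5)
K/((124*281)) = -1/(20857*(124*281)) = -1/20857/34844 = -1/20857*1/34844 = -1/726741308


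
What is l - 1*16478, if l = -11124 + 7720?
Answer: -19882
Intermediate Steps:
l = -3404
l - 1*16478 = -3404 - 1*16478 = -3404 - 16478 = -19882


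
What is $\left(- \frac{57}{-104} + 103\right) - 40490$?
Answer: $- \frac{4200191}{104} \approx -40386.0$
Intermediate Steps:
$\left(- \frac{57}{-104} + 103\right) - 40490 = \left(\left(-57\right) \left(- \frac{1}{104}\right) + 103\right) - 40490 = \left(\frac{57}{104} + 103\right) - 40490 = \frac{10769}{104} - 40490 = - \frac{4200191}{104}$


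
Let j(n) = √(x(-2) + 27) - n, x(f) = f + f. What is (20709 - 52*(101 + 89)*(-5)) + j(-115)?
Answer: 70224 + √23 ≈ 70229.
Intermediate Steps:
x(f) = 2*f
j(n) = √23 - n (j(n) = √(2*(-2) + 27) - n = √(-4 + 27) - n = √23 - n)
(20709 - 52*(101 + 89)*(-5)) + j(-115) = (20709 - 52*(101 + 89)*(-5)) + (√23 - 1*(-115)) = (20709 - 52*190*(-5)) + (√23 + 115) = (20709 - 9880*(-5)) + (115 + √23) = (20709 + 49400) + (115 + √23) = 70109 + (115 + √23) = 70224 + √23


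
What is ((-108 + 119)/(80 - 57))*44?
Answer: 484/23 ≈ 21.043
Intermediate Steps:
((-108 + 119)/(80 - 57))*44 = (11/23)*44 = 484/23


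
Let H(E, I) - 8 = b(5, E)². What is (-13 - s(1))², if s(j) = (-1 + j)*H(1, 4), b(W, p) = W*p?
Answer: 169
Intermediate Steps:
H(E, I) = 8 + 25*E² (H(E, I) = 8 + (5*E)² = 8 + 25*E²)
s(j) = -33 + 33*j (s(j) = (-1 + j)*(8 + 25*1²) = (-1 + j)*(8 + 25*1) = (-1 + j)*(8 + 25) = (-1 + j)*33 = -33 + 33*j)
(-13 - s(1))² = (-13 - (-33 + 33*1))² = (-13 - (-33 + 33))² = (-13 - 1*0)² = (-13 + 0)² = (-13)² = 169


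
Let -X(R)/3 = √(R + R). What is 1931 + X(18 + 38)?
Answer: 1931 - 12*√7 ≈ 1899.3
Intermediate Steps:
X(R) = -3*√2*√R (X(R) = -3*√(R + R) = -3*√2*√R)
1931 + X(18 + 38) = 1931 - 3*√2*√(18 + 38) = 1931 - 3*√2*√56 = 1931 - 3*√2*2*√14 = 1931 - 12*√7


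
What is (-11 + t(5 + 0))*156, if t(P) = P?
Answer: -936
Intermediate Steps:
(-11 + t(5 + 0))*156 = (-11 + (5 + 0))*156 = (-11 + 5)*156 = -6*156 = -936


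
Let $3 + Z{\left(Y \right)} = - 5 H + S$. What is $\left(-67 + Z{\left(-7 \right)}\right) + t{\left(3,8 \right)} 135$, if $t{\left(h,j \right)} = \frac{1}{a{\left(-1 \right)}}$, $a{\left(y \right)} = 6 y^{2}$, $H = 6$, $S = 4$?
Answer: $- \frac{147}{2} \approx -73.5$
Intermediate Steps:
$Z{\left(Y \right)} = -29$ ($Z{\left(Y \right)} = -3 + \left(\left(-5\right) 6 + 4\right) = -3 + \left(-30 + 4\right) = -3 - 26 = -29$)
$t{\left(h,j \right)} = \frac{1}{6}$ ($t{\left(h,j \right)} = \frac{1}{6 \left(-1\right)^{2}} = \frac{1}{6 \cdot 1} = \frac{1}{6}$)
$\left(-67 + Z{\left(-7 \right)}\right) + t{\left(3,8 \right)} 135 = \left(-67 - 29\right) + \frac{1}{6} \cdot 135 = -96 + \frac{45}{2} = - \frac{147}{2}$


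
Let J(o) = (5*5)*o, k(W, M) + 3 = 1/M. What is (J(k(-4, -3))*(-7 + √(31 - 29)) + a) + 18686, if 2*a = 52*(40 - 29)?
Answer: 58666/3 - 250*√2/3 ≈ 19437.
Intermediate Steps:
k(W, M) = -3 + 1/M
J(o) = 25*o
a = 286 (a = (52*(40 - 29))/2 = (52*11)/2 = (½)*572 = 286)
(J(k(-4, -3))*(-7 + √(31 - 29)) + a) + 18686 = ((25*(-3 + 1/(-3)))*(-7 + √(31 - 29)) + 286) + 18686 = ((25*(-3 - ⅓))*(-7 + √2) + 286) + 18686 = ((25*(-10/3))*(-7 + √2) + 286) + 18686 = (-250*(-7 + √2)/3 + 286) + 18686 = ((1750/3 - 250*√2/3) + 286) + 18686 = (2608/3 - 250*√2/3) + 18686 = 58666/3 - 250*√2/3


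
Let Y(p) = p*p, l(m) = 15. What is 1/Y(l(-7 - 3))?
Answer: 1/225 ≈ 0.0044444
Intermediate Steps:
Y(p) = p**2
1/Y(l(-7 - 3)) = 1/(15**2) = 1/225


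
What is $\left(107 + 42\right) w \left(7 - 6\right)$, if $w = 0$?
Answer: $0$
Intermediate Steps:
$\left(107 + 42\right) w \left(7 - 6\right) = \left(107 + 42\right) 0 \left(7 - 6\right) = 149 \cdot 0 \cdot 1 = 149 \cdot 0 = 0$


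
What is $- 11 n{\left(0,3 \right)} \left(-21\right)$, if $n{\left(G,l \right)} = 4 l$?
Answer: $2772$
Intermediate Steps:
$- 11 n{\left(0,3 \right)} \left(-21\right) = - 11 \cdot 4 \cdot 3 \left(-21\right) = \left(-11\right) 12 \left(-21\right) = \left(-132\right) \left(-21\right) = 2772$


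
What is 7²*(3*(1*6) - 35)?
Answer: -833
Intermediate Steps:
7²*(3*(1*6) - 35) = 49*(3*6 - 35) = 49*(18 - 35) = 49*(-17) = -833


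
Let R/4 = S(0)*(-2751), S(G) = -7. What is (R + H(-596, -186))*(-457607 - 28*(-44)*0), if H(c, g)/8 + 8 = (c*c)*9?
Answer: -11738770889212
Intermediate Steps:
H(c, g) = -64 + 72*c² (H(c, g) = -64 + 8*((c*c)*9) = -64 + 8*(c²*9) = -64 + 8*(9*c²) = -64 + 72*c²)
R = 77028 (R = 4*(-7*(-2751)) = 4*19257 = 77028)
(R + H(-596, -186))*(-457607 - 28*(-44)*0) = (77028 + (-64 + 72*(-596)²))*(-457607 - 28*(-44)*0) = (77028 + (-64 + 72*355216))*(-457607 + 1232*0) = (77028 + (-64 + 25575552))*(-457607 + 0) = (77028 + 25575488)*(-457607) = 25652516*(-457607) = -11738770889212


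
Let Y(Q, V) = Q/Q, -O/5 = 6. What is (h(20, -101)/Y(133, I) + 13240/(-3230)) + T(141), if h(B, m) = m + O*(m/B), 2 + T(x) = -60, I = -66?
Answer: -10077/646 ≈ -15.599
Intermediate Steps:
O = -30 (O = -5*6 = -30)
T(x) = -62 (T(x) = -2 - 60 = -62)
Y(Q, V) = 1
h(B, m) = m - 30*m/B
(h(20, -101)/Y(133, I) + 13240/(-3230)) + T(141) = (-101*(-30 + 20)/20/1 + 13240/(-3230)) - 62 = (-101*1/20*(-10)*1 + 13240*(-1/3230)) - 62 = ((101/2)*1 - 1324/323) - 62 = (101/2 - 1324/323) - 62 = 29975/646 - 62 = -10077/646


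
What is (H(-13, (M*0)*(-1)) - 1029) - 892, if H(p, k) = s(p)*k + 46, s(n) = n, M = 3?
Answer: -1875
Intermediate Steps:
H(p, k) = 46 + k*p (H(p, k) = p*k + 46 = k*p + 46 = 46 + k*p)
(H(-13, (M*0)*(-1)) - 1029) - 892 = ((46 + ((3*0)*(-1))*(-13)) - 1029) - 892 = ((46 + (0*(-1))*(-13)) - 1029) - 892 = ((46 + 0*(-13)) - 1029) - 892 = ((46 + 0) - 1029) - 892 = (46 - 1029) - 892 = -983 - 892 = -1875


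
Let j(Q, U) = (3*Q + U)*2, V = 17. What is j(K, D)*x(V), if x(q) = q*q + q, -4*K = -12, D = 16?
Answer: 15300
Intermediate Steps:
K = 3 (K = -¼*(-12) = 3)
x(q) = q + q² (x(q) = q² + q = q + q²)
j(Q, U) = 2*U + 6*Q (j(Q, U) = (U + 3*Q)*2 = 2*U + 6*Q)
j(K, D)*x(V) = (2*16 + 6*3)*(17*(1 + 17)) = (32 + 18)*(17*18) = 50*306 = 15300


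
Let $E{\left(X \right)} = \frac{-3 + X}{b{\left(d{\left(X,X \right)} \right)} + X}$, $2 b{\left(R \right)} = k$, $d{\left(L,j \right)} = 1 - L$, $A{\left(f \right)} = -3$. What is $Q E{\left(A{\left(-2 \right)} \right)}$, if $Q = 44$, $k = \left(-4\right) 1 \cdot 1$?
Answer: $\frac{264}{5} \approx 52.8$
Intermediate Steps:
$k = -4$ ($k = \left(-4\right) 1 = -4$)
$b{\left(R \right)} = -2$ ($b{\left(R \right)} = \frac{1}{2} \left(-4\right) = -2$)
$E{\left(X \right)} = \frac{-3 + X}{-2 + X}$
$Q E{\left(A{\left(-2 \right)} \right)} = 44 \frac{-3 - 3}{-2 - 3} = 44 \frac{1}{-5} \left(-6\right) = 44 \left(\left(- \frac{1}{5}\right) \left(-6\right)\right) = 44 \cdot \frac{6}{5} = \frac{264}{5}$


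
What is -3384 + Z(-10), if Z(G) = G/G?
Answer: -3383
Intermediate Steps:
Z(G) = 1
-3384 + Z(-10) = -3384 + 1 = -3383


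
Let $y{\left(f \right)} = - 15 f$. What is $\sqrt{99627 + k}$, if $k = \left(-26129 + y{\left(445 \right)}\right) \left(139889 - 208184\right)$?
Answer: $\sqrt{2240448807} \approx 47333.0$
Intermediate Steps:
$k = 2240349180$ ($k = \left(-26129 - 6675\right) \left(139889 - 208184\right) = \left(-26129 - 6675\right) \left(-68295\right) = \left(-32804\right) \left(-68295\right) = 2240349180$)
$\sqrt{99627 + k} = \sqrt{99627 + 2240349180} = \sqrt{2240448807}$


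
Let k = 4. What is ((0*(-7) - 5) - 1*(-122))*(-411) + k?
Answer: -48083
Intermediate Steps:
((0*(-7) - 5) - 1*(-122))*(-411) + k = ((0*(-7) - 5) - 1*(-122))*(-411) + 4 = ((0 - 5) + 122)*(-411) + 4 = (-5 + 122)*(-411) + 4 = 117*(-411) + 4 = -48087 + 4 = -48083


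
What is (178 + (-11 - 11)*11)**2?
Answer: 4096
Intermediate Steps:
(178 + (-11 - 11)*11)**2 = (178 - 22*11)**2 = (178 - 242)**2 = (-64)**2 = 4096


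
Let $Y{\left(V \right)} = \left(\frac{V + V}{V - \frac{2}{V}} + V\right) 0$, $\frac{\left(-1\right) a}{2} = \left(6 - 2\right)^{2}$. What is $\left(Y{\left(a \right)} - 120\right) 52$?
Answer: $-6240$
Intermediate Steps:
$a = -32$ ($a = - 2 \left(6 - 2\right)^{2} = - 2 \cdot 4^{2} = \left(-2\right) 16 = -32$)
$Y{\left(V \right)} = 0$ ($Y{\left(V \right)} = \left(\frac{2 V}{V - \frac{2}{V}} + V\right) 0 = \left(V + \frac{2 V}{V - \frac{2}{V}}\right) 0 = 0$)
$\left(Y{\left(a \right)} - 120\right) 52 = \left(0 - 120\right) 52 = \left(-120\right) 52 = -6240$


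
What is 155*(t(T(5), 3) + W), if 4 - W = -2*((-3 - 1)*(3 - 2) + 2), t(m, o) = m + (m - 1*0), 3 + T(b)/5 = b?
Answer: 3100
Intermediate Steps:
T(b) = -15 + 5*b
t(m, o) = 2*m (t(m, o) = m + (m + 0) = m + m = 2*m)
W = 0 (W = 4 - (-2)*((-3 - 1)*(3 - 2) + 2) = 4 - (-2)*(-4*1 + 2) = 4 - (-2)*(-4 + 2) = 4 - (-2)*(-2) = 4 - 1*4 = 4 - 4 = 0)
155*(t(T(5), 3) + W) = 155*(2*(-15 + 5*5) + 0) = 155*(2*(-15 + 25) + 0) = 155*(2*10 + 0) = 155*(20 + 0) = 155*20 = 3100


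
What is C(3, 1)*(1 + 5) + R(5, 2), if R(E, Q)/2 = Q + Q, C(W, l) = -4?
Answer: -16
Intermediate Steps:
R(E, Q) = 4*Q (R(E, Q) = 2*(Q + Q) = 2*(2*Q) = 4*Q)
C(3, 1)*(1 + 5) + R(5, 2) = -4*(1 + 5) + 4*2 = -4*6 + 8 = -24 + 8 = -16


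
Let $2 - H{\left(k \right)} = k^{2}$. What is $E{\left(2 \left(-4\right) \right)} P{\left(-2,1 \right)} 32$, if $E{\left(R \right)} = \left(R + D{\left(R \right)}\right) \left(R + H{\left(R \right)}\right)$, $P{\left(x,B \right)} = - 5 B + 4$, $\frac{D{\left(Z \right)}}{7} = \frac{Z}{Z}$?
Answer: $-2240$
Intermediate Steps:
$H{\left(k \right)} = 2 - k^{2}$
$D{\left(Z \right)} = 7$ ($D{\left(Z \right)} = 7 \frac{Z}{Z} = 7 \cdot 1 = 7$)
$P{\left(x,B \right)} = 4 - 5 B$
$E{\left(R \right)} = \left(7 + R\right) \left(2 + R - R^{2}\right)$ ($E{\left(R \right)} = \left(R + 7\right) \left(R - \left(-2 + R^{2}\right)\right) = \left(7 + R\right) \left(2 + R - R^{2}\right)$)
$E{\left(2 \left(-4\right) \right)} P{\left(-2,1 \right)} 32 = \left(14 - \left(2 \left(-4\right)\right)^{3} - 6 \left(2 \left(-4\right)\right)^{2} + 9 \cdot 2 \left(-4\right)\right) \left(4 - 5\right) 32 = \left(14 - \left(-8\right)^{3} - 6 \left(-8\right)^{2} + 9 \left(-8\right)\right) \left(4 - 5\right) 32 = \left(14 - -512 - 384 - 72\right) \left(-1\right) 32 = \left(14 + 512 - 384 - 72\right) \left(-1\right) 32 = 70 \left(-1\right) 32 = \left(-70\right) 32 = -2240$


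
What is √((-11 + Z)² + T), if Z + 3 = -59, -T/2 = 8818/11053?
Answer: √650842652453/11053 ≈ 72.989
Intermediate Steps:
T = -17636/11053 ≈ -1.5956
Z = -62 (Z = -3 - 59 = -62)
√((-11 + Z)² + T) = √((-11 - 62)² - 17636/11053) = √((-73)² - 17636/11053) = √(5329 - 17636/11053) = √(58883801/11053) = √650842652453/11053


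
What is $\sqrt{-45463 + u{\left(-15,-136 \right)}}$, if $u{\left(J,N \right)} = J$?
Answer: $i \sqrt{45478} \approx 213.26 i$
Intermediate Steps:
$\sqrt{-45463 + u{\left(-15,-136 \right)}} = \sqrt{-45463 - 15} = \sqrt{-45478} = i \sqrt{45478}$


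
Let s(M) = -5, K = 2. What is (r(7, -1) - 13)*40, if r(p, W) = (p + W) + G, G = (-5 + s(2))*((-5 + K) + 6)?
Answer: -1480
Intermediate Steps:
G = -30 (G = (-5 - 5)*((-5 + 2) + 6) = -10*(-3 + 6) = -10*3 = -30)
r(p, W) = -30 + W + p (r(p, W) = (p + W) - 30 = (W + p) - 30 = -30 + W + p)
(r(7, -1) - 13)*40 = ((-30 - 1 + 7) - 13)*40 = (-24 - 13)*40 = -37*40 = -1480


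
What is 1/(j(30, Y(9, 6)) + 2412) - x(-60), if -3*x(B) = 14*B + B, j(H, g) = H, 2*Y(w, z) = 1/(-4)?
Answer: -732599/2442 ≈ -300.00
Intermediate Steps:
Y(w, z) = -⅛ (Y(w, z) = (½)/(-4) = (½)*(-¼) = -⅛)
x(B) = -5*B (x(B) = -(14*B + B)/3 = -5*B)
1/(j(30, Y(9, 6)) + 2412) - x(-60) = 1/(30 + 2412) - (-5)*(-60) = 1/2442 - 1*300 = 1/2442 - 300 = -732599/2442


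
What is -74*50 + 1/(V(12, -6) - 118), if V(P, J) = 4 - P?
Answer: -466201/126 ≈ -3700.0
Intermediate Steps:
-74*50 + 1/(V(12, -6) - 118) = -74*50 + 1/((4 - 1*12) - 118) = -3700 + 1/((4 - 12) - 118) = -3700 + 1/(-8 - 118) = -3700 + 1/(-126) = -3700 - 1/126 = -466201/126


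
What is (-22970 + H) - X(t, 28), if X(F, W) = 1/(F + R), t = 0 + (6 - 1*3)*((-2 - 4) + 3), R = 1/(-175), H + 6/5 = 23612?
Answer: 5050379/7880 ≈ 640.91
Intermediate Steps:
H = 118054/5 (H = -6/5 + 23612 = 118054/5 ≈ 23611.)
R = -1/175 ≈ -0.0057143
t = -9 (t = 0 + (6 - 3)*(-6 + 3) = 0 + 3*(-3) = 0 - 9 = -9)
X(F, W) = 1/(-1/175 + F) (X(F, W) = 1/(F - 1/175) = 1/(-1/175 + F))
(-22970 + H) - X(t, 28) = (-22970 + 118054/5) - 175/(-1 + 175*(-9)) = 3204/5 - 175/(-1 - 1575) = 3204/5 - 175/(-1576) = 3204/5 - 175*(-1)/1576 = 3204/5 - 1*(-175/1576) = 3204/5 + 175/1576 = 5050379/7880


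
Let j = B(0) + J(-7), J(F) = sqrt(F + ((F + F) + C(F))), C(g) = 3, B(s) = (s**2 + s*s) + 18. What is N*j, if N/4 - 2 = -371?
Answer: -26568 - 4428*I*sqrt(2) ≈ -26568.0 - 6262.1*I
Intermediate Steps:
B(s) = 18 + 2*s**2 (B(s) = (s**2 + s**2) + 18 = 2*s**2 + 18 = 18 + 2*s**2)
J(F) = sqrt(3 + 3*F) (J(F) = sqrt(F + ((F + F) + 3)) = sqrt(F + (2*F + 3)) = sqrt(F + (3 + 2*F)) = sqrt(3 + 3*F))
N = -1476 (N = 8 + 4*(-371) = 8 - 1484 = -1476)
j = 18 + 3*I*sqrt(2) (j = (18 + 2*0**2) + sqrt(3 + 3*(-7)) = (18 + 2*0) + sqrt(3 - 21) = (18 + 0) + sqrt(-18) = 18 + 3*I*sqrt(2) ≈ 18.0 + 4.2426*I)
N*j = -1476*(18 + 3*I*sqrt(2)) = -26568 - 4428*I*sqrt(2)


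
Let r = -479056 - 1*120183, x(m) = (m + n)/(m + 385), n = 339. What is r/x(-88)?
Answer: -177973983/251 ≈ -7.0906e+5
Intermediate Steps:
x(m) = (339 + m)/(385 + m) (x(m) = (m + 339)/(m + 385) = (339 + m)/(385 + m))
r = -599239 (r = -479056 - 120183 = -599239)
r/x(-88) = -599239*(385 - 88)/(339 - 88) = -599239/(251/297) = -599239/((1/297)*251) = -599239/251/297 = -599239*297/251 = -177973983/251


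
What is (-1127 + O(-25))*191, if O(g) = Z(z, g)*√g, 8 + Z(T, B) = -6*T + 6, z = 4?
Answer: -215257 - 24830*I ≈ -2.1526e+5 - 24830.0*I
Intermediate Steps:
Z(T, B) = -2 - 6*T (Z(T, B) = -8 + (-6*T + 6) = -8 + (6 - 6*T) = -2 - 6*T)
O(g) = -26*√g (O(g) = (-2 - 6*4)*√g = (-2 - 24)*√g = -26*√g)
(-1127 + O(-25))*191 = (-1127 - 130*I)*191 = -215257 - 24830*I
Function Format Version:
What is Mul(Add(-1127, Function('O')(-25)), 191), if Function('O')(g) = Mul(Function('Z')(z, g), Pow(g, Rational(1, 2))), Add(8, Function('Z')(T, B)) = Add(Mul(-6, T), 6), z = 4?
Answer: Add(-215257, Mul(-24830, I)) ≈ Add(-2.1526e+5, Mul(-24830., I))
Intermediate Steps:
Function('Z')(T, B) = Add(-2, Mul(-6, T)) (Function('Z')(T, B) = Add(-8, Add(Mul(-6, T), 6)) = Add(-8, Add(6, Mul(-6, T))) = Add(-2, Mul(-6, T)))
Function('O')(g) = Mul(-26, Pow(g, Rational(1, 2))) (Function('O')(g) = Mul(Add(-2, Mul(-6, 4)), Pow(g, Rational(1, 2))) = Mul(Add(-2, -24), Pow(g, Rational(1, 2))) = Mul(-26, Pow(g, Rational(1, 2))))
Mul(Add(-1127, Function('O')(-25)), 191) = Mul(Add(-1127, Mul(-26, Pow(-25, Rational(1, 2)))), 191) = Mul(Add(-1127, Mul(-26, Mul(5, I))), 191) = Mul(Add(-1127, Mul(-130, I)), 191) = Add(-215257, Mul(-24830, I))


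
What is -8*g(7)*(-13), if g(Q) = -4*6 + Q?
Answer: -1768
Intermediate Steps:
g(Q) = -24 + Q
-8*g(7)*(-13) = -8*(-24 + 7)*(-13) = -8*(-17)*(-13) = 136*(-13) = -1768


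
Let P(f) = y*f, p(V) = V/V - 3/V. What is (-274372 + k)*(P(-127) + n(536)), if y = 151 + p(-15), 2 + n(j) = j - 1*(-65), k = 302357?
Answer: -524170244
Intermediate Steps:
n(j) = 63 + j (n(j) = -2 + (j - 1*(-65)) = -2 + (j + 65) = -2 + (65 + j) = 63 + j)
p(V) = 1 - 3/V
y = 761/5 (y = 151 + (-3 - 15)/(-15) = 151 - 1/15*(-18) = 151 + 6/5 = 761/5 ≈ 152.20)
P(f) = 761*f/5
(-274372 + k)*(P(-127) + n(536)) = (-274372 + 302357)*((761/5)*(-127) + (63 + 536)) = 27985*(-96647/5 + 599) = 27985*(-93652/5) = -524170244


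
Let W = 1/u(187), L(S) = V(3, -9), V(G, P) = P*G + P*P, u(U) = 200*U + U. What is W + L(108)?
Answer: 2029699/37587 ≈ 54.000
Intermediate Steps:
u(U) = 201*U
V(G, P) = P**2 + G*P (V(G, P) = G*P + P**2 = P**2 + G*P)
L(S) = 54 (L(S) = -9*(3 - 9) = -9*(-6) = 54)
W = 1/37587 (W = 1/(201*187) = 1/37587 ≈ 2.6605e-5)
W + L(108) = 1/37587 + 54 = 2029699/37587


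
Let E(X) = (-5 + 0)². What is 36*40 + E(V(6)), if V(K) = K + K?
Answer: 1465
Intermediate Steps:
V(K) = 2*K
E(X) = 25 (E(X) = (-5)² = 25)
36*40 + E(V(6)) = 36*40 + 25 = 1440 + 25 = 1465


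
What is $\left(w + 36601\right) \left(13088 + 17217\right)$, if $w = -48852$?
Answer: $-371266555$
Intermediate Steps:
$\left(w + 36601\right) \left(13088 + 17217\right) = \left(-48852 + 36601\right) \left(13088 + 17217\right) = \left(-12251\right) 30305 = -371266555$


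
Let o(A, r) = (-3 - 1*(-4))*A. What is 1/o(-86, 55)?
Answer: -1/86 ≈ -0.011628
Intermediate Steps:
o(A, r) = A (o(A, r) = (-3 + 4)*A = 1*A = A)
1/o(-86, 55) = 1/(-86) = -1/86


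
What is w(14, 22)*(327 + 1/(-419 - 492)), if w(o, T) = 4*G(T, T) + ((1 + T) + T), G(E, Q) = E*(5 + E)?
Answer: 721206216/911 ≈ 7.9166e+5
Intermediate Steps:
w(o, T) = 1 + 2*T + 4*T*(5 + T) (w(o, T) = 4*(T*(5 + T)) + ((1 + T) + T) = 4*T*(5 + T) + (1 + 2*T) = 1 + 2*T + 4*T*(5 + T))
w(14, 22)*(327 + 1/(-419 - 492)) = (1 + 4*22² + 22*22)*(327 + 1/(-419 - 492)) = (1 + 4*484 + 484)*(327 + 1/(-911)) = (1 + 1936 + 484)*(327 - 1/911) = 2421*(297896/911) = 721206216/911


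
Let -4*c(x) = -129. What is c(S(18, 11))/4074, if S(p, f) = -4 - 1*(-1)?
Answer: 43/5432 ≈ 0.0079160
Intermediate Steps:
S(p, f) = -3 (S(p, f) = -4 + 1 = -3)
c(x) = 129/4 (c(x) = -1/4*(-129) = 129/4)
c(S(18, 11))/4074 = (129/4)/4074 = (129/4)*(1/4074) = 43/5432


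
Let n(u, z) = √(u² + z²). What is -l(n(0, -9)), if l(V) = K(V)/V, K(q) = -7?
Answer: 7/9 ≈ 0.77778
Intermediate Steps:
l(V) = -7/V
-l(n(0, -9)) = -(-7)/(√(0² + (-9)²)) = -(-7)/(√(0 + 81)) = -(-7)/(√81) = -(-7)/9 = -1*(-7/9) = 7/9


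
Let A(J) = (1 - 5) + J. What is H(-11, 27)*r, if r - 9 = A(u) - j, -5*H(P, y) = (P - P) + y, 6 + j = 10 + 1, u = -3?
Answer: 81/5 ≈ 16.200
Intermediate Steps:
A(J) = -4 + J
j = 5 (j = -6 + (10 + 1) = -6 + 11 = 5)
H(P, y) = -y/5 (H(P, y) = -((P - P) + y)/5 = -(0 + y)/5 = -y/5)
r = -3 (r = 9 + ((-4 - 3) - 1*5) = 9 + (-7 - 5) = 9 - 12 = -3)
H(-11, 27)*r = -1/5*27*(-3) = -27/5*(-3) = 81/5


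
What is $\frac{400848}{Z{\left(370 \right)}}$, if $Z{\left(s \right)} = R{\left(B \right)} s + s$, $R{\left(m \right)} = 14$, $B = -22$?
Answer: $\frac{66808}{925} \approx 72.225$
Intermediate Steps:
$Z{\left(s \right)} = 15 s$ ($Z{\left(s \right)} = 14 s + s = 15 s$)
$\frac{400848}{Z{\left(370 \right)}} = \frac{400848}{15 \cdot 370} = \frac{400848}{5550} = 400848 \cdot \frac{1}{5550} = \frac{66808}{925}$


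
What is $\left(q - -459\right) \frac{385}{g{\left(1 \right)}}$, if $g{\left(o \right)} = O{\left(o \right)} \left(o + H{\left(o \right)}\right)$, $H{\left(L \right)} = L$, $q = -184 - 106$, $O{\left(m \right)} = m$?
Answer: $\frac{65065}{2} \approx 32533.0$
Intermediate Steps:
$q = -290$ ($q = -184 - 106 = -290$)
$g{\left(o \right)} = 2 o^{2}$ ($g{\left(o \right)} = o \left(o + o\right) = o 2 o = 2 o^{2}$)
$\left(q - -459\right) \frac{385}{g{\left(1 \right)}} = \left(-290 - -459\right) \frac{385}{2 \cdot 1^{2}} = \left(-290 + \left(221 + 238\right)\right) \frac{385}{2 \cdot 1} = \left(-290 + 459\right) \frac{385}{2} = 169 \cdot 385 \cdot \frac{1}{2} = 169 \cdot \frac{385}{2} = \frac{65065}{2}$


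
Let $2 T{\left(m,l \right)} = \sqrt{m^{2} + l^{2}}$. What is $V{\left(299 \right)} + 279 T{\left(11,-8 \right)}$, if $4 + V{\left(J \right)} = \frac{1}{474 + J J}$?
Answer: $- \frac{359499}{89875} + \frac{279 \sqrt{185}}{2} \approx 1893.4$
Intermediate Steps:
$V{\left(J \right)} = -4 + \frac{1}{474 + J^{2}}$ ($V{\left(J \right)} = -4 + \frac{1}{474 + J J} = -4 + \frac{1}{474 + J^{2}}$)
$T{\left(m,l \right)} = \frac{\sqrt{l^{2} + m^{2}}}{2}$ ($T{\left(m,l \right)} = \frac{\sqrt{m^{2} + l^{2}}}{2} = \frac{\sqrt{l^{2} + m^{2}}}{2}$)
$V{\left(299 \right)} + 279 T{\left(11,-8 \right)} = \frac{-1895 - 4 \cdot 299^{2}}{474 + 299^{2}} + 279 \frac{\sqrt{\left(-8\right)^{2} + 11^{2}}}{2} = \frac{-1895 - 357604}{474 + 89401} + 279 \frac{\sqrt{64 + 121}}{2} = \frac{-1895 - 357604}{89875} + 279 \frac{\sqrt{185}}{2} = \frac{1}{89875} \left(-359499\right) + \frac{279 \sqrt{185}}{2} = - \frac{359499}{89875} + \frac{279 \sqrt{185}}{2}$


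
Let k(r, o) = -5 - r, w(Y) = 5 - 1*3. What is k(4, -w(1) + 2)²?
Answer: 81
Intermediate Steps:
w(Y) = 2 (w(Y) = 5 - 3 = 2)
k(4, -w(1) + 2)² = (-5 - 1*4)² = (-5 - 4)² = (-9)² = 81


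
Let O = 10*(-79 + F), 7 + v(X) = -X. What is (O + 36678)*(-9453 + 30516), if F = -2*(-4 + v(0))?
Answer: 760542804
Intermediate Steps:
v(X) = -7 - X
F = 22 (F = -2*(-4 + (-7 - 1*0)) = -2*(-4 + (-7 + 0)) = -2*(-4 - 7) = -2*(-11) = 22)
O = -570 (O = 10*(-79 + 22) = 10*(-57) = -570)
(O + 36678)*(-9453 + 30516) = (-570 + 36678)*(-9453 + 30516) = 36108*21063 = 760542804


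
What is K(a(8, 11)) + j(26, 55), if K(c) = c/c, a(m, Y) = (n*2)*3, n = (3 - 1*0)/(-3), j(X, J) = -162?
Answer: -161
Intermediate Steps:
n = -1 (n = (3 + 0)*(-1/3) = 3*(-1/3) = -1)
a(m, Y) = -6 (a(m, Y) = -1*2*3 = -2*3 = -6)
K(c) = 1
K(a(8, 11)) + j(26, 55) = 1 - 162 = -161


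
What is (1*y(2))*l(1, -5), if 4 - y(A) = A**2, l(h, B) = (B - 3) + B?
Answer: 0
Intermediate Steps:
l(h, B) = -3 + 2*B (l(h, B) = (-3 + B) + B = -3 + 2*B)
y(A) = 4 - A**2
(1*y(2))*l(1, -5) = (1*(4 - 1*2**2))*(-3 + 2*(-5)) = (1*(4 - 1*4))*(-3 - 10) = (1*(4 - 4))*(-13) = (1*0)*(-13) = 0*(-13) = 0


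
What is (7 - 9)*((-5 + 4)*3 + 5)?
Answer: -4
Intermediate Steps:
(7 - 9)*((-5 + 4)*3 + 5) = -2*(-1*3 + 5) = -2*(-3 + 5) = -2*2 = -4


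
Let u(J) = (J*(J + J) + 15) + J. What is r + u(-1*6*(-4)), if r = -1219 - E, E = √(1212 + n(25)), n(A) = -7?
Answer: -28 - √1205 ≈ -62.713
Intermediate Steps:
E = √1205 (E = √(1212 - 7) = √1205 ≈ 34.713)
r = -1219 - √1205 ≈ -1253.7
u(J) = 15 + J + 2*J² (u(J) = (J*(2*J) + 15) + J = (2*J² + 15) + J = (15 + 2*J²) + J = 15 + J + 2*J²)
r + u(-1*6*(-4)) = (-1219 - √1205) + (15 - 1*6*(-4) + 2*(-1*6*(-4))²) = (-1219 - √1205) + (15 - 6*(-4) + 2*(-6*(-4))²) = (-1219 - √1205) + (15 + 24 + 2*24²) = (-1219 - √1205) + (15 + 24 + 2*576) = (-1219 - √1205) + (15 + 24 + 1152) = (-1219 - √1205) + 1191 = -28 - √1205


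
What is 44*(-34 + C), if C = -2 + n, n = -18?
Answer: -2376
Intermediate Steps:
C = -20 (C = -2 - 18 = -20)
44*(-34 + C) = 44*(-34 - 20) = 44*(-54) = -2376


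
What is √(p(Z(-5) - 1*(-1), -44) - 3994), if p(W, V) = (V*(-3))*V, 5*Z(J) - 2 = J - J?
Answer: 13*I*√58 ≈ 99.005*I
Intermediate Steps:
Z(J) = ⅖ (Z(J) = ⅖ + (J - J)/5 = ⅖ + (⅕)*0 = ⅖ + 0 = ⅖)
p(W, V) = -3*V² (p(W, V) = (-3*V)*V = -3*V²)
√(p(Z(-5) - 1*(-1), -44) - 3994) = √(-3*(-44)² - 3994) = √(-3*1936 - 3994) = √(-5808 - 3994) = √(-9802) = 13*I*√58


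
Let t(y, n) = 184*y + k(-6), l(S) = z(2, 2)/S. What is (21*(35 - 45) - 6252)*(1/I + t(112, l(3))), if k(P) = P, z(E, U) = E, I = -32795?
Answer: -4366002410118/32795 ≈ -1.3313e+8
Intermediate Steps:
l(S) = 2/S
t(y, n) = -6 + 184*y (t(y, n) = 184*y - 6 = -6 + 184*y)
(21*(35 - 45) - 6252)*(1/I + t(112, l(3))) = (21*(35 - 45) - 6252)*(1/(-32795) + (-6 + 184*112)) = (21*(-10) - 6252)*(-1/32795 + (-6 + 20608)) = (-210 - 6252)*(-1/32795 + 20602) = -6462*675642589/32795 = -4366002410118/32795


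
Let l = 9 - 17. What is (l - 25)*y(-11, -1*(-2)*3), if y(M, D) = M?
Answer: 363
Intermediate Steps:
l = -8
(l - 25)*y(-11, -1*(-2)*3) = (-8 - 25)*(-11) = -33*(-11) = 363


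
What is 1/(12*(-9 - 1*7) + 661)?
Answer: 1/469 ≈ 0.0021322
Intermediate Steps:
1/(12*(-9 - 1*7) + 661) = 1/(12*(-9 - 7) + 661) = 1/(12*(-16) + 661) = 1/(-192 + 661) = 1/469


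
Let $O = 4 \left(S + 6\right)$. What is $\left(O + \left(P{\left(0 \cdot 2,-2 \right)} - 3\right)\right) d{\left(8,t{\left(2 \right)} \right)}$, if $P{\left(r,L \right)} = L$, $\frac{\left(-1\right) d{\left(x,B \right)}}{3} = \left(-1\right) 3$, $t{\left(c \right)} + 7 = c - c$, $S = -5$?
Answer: $-9$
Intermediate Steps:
$t{\left(c \right)} = -7$ ($t{\left(c \right)} = -7 + \left(c - c\right) = -7 + 0 = -7$)
$d{\left(x,B \right)} = 9$ ($d{\left(x,B \right)} = - 3 \left(\left(-1\right) 3\right) = \left(-3\right) \left(-3\right) = 9$)
$O = 4$ ($O = 4 \left(-5 + 6\right) = 4 \cdot 1 = 4$)
$\left(O + \left(P{\left(0 \cdot 2,-2 \right)} - 3\right)\right) d{\left(8,t{\left(2 \right)} \right)} = \left(4 - 5\right) 9 = \left(-1\right) 9 = -9$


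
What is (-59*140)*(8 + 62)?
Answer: -578200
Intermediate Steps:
(-59*140)*(8 + 62) = -8260*70 = -578200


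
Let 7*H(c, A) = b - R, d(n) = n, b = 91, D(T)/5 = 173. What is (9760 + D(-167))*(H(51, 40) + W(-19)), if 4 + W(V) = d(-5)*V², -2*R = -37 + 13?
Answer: -133705000/7 ≈ -1.9101e+7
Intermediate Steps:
D(T) = 865 (D(T) = 5*173 = 865)
R = 12 (R = -(-37 + 13)/2 = -½*(-24) = 12)
W(V) = -4 - 5*V²
H(c, A) = 79/7 (H(c, A) = (91 - 1*12)/7 = (91 - 12)/7 = (⅐)*79 = 79/7)
(9760 + D(-167))*(H(51, 40) + W(-19)) = (9760 + 865)*(79/7 + (-4 - 5*(-19)²)) = 10625*(79/7 + (-4 - 5*361)) = 10625*(79/7 + (-4 - 1805)) = 10625*(79/7 - 1809) = 10625*(-12584/7) = -133705000/7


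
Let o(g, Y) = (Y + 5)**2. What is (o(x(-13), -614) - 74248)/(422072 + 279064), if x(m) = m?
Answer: 296633/701136 ≈ 0.42307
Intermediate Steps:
o(g, Y) = (5 + Y)**2
(o(x(-13), -614) - 74248)/(422072 + 279064) = ((5 - 614)**2 - 74248)/(422072 + 279064) = ((-609)**2 - 74248)/701136 = (370881 - 74248)*(1/701136) = 296633*(1/701136) = 296633/701136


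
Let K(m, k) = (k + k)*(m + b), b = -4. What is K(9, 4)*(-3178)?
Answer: -127120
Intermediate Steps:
K(m, k) = 2*k*(-4 + m) (K(m, k) = (k + k)*(m - 4) = (2*k)*(-4 + m) = 2*k*(-4 + m))
K(9, 4)*(-3178) = (2*4*(-4 + 9))*(-3178) = (2*4*5)*(-3178) = 40*(-3178) = -127120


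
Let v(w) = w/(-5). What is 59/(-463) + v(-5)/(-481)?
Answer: -28842/222703 ≈ -0.12951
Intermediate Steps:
v(w) = -w/5 (v(w) = w*(-1/5) = -w/5)
59/(-463) + v(-5)/(-481) = 59/(-463) - 1/5*(-5)/(-481) = 59*(-1/463) + 1*(-1/481) = -59/463 - 1/481 = -28842/222703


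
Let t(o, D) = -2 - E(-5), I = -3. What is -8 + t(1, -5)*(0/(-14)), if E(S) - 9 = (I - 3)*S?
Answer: -8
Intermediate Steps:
E(S) = 9 - 6*S (E(S) = 9 + (-3 - 3)*S = 9 - 6*S)
t(o, D) = -41 (t(o, D) = -2 - (9 - 6*(-5)) = -2 - (9 + 30) = -2 - 1*39 = -2 - 39 = -41)
-8 + t(1, -5)*(0/(-14)) = -8 - 0/(-14) = -8 - 0*(-1)/14 = -8 - 41*0 = -8 + 0 = -8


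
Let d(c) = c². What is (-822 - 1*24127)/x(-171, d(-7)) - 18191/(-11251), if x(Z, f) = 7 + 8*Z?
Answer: 305459150/15312611 ≈ 19.948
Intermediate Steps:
(-822 - 1*24127)/x(-171, d(-7)) - 18191/(-11251) = (-822 - 1*24127)/(7 + 8*(-171)) - 18191/(-11251) = (-822 - 24127)/(7 - 1368) - 18191*(-1/11251) = -24949/(-1361) + 18191/11251 = -24949*(-1/1361) + 18191/11251 = 24949/1361 + 18191/11251 = 305459150/15312611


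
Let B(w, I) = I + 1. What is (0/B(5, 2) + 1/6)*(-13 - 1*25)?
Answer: -19/3 ≈ -6.3333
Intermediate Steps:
B(w, I) = 1 + I
(0/B(5, 2) + 1/6)*(-13 - 1*25) = (0/(1 + 2) + 1/6)*(-13 - 1*25) = (0/3 + 1*(⅙))*(-13 - 25) = (0*(⅓) + ⅙)*(-38) = (0 + ⅙)*(-38) = (⅙)*(-38) = -19/3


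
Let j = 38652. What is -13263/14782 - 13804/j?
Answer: -179173051/142838466 ≈ -1.2544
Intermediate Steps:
-13263/14782 - 13804/j = -13263/14782 - 13804/38652 = -13263*1/14782 - 13804*1/38652 = -13263/14782 - 3451/9663 = -179173051/142838466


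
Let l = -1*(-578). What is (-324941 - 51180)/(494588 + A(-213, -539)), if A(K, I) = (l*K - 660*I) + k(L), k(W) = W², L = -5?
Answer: -376121/727239 ≈ -0.51719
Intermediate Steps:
l = 578
A(K, I) = 25 - 660*I + 578*K (A(K, I) = (578*K - 660*I) + (-5)² = (-660*I + 578*K) + 25 = 25 - 660*I + 578*K)
(-324941 - 51180)/(494588 + A(-213, -539)) = (-324941 - 51180)/(494588 + (25 - 660*(-539) + 578*(-213))) = -376121/(494588 + (25 + 355740 - 123114)) = -376121/(494588 + 232651) = -376121/727239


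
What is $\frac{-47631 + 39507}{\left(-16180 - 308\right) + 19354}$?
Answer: $- \frac{4062}{1433} \approx -2.8346$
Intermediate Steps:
$\frac{-47631 + 39507}{\left(-16180 - 308\right) + 19354} = - \frac{8124}{\left(-16180 - 308\right) + 19354} = - \frac{8124}{-16488 + 19354} = - \frac{8124}{2866} = \left(-8124\right) \frac{1}{2866} = - \frac{4062}{1433}$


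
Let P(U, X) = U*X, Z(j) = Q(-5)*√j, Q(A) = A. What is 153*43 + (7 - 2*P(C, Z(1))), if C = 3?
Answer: 6616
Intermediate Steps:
Z(j) = -5*√j
153*43 + (7 - 2*P(C, Z(1))) = 153*43 + (7 - 6*(-5*√1)) = 6579 + (7 - 6*(-5*1)) = 6579 + (7 - 6*(-5)) = 6579 + (7 - 2*(-15)) = 6579 + (7 + 30) = 6579 + 37 = 6616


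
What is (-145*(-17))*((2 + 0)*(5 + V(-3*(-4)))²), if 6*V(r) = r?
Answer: 241570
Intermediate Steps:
V(r) = r/6
(-145*(-17))*((2 + 0)*(5 + V(-3*(-4)))²) = (-145*(-17))*((2 + 0)*(5 + (-3*(-4))/6)²) = 2465*(2*(5 + (⅙)*12)²) = 2465*(2*(5 + 2)²) = 2465*(2*7²) = 2465*(2*49) = 2465*98 = 241570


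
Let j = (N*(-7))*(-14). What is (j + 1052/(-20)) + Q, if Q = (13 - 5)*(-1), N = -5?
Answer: -2753/5 ≈ -550.60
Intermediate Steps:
j = -490 (j = -5*(-7)*(-14) = 35*(-14) = -490)
Q = -8 (Q = 8*(-1) = -8)
(j + 1052/(-20)) + Q = (-490 + 1052/(-20)) - 8 = (-490 + 1052*(-1/20)) - 8 = (-490 - 263/5) - 8 = -2713/5 - 8 = -2753/5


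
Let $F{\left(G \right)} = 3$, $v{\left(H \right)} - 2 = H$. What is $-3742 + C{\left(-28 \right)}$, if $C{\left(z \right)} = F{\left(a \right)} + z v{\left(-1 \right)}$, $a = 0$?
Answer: $-3767$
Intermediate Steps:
$v{\left(H \right)} = 2 + H$
$C{\left(z \right)} = 3 + z$ ($C{\left(z \right)} = 3 + z \left(2 - 1\right) = 3 + z 1 = 3 + z$)
$-3742 + C{\left(-28 \right)} = -3742 + \left(3 - 28\right) = -3742 - 25 = -3767$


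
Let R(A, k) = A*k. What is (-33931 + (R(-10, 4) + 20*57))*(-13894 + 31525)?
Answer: -578843361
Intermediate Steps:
(-33931 + (R(-10, 4) + 20*57))*(-13894 + 31525) = (-33931 + (-10*4 + 20*57))*(-13894 + 31525) = (-33931 + (-40 + 1140))*17631 = (-33931 + 1100)*17631 = -32831*17631 = -578843361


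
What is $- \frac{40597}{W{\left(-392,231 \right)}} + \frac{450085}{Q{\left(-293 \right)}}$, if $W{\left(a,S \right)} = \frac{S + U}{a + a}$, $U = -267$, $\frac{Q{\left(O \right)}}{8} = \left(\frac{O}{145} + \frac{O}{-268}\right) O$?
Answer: $- \frac{56001207174091}{63356562} \approx -8.8391 \cdot 10^{5}$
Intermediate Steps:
$Q{\left(O \right)} = \frac{246 O^{2}}{9715}$ ($Q{\left(O \right)} = 8 \left(\frac{O}{145} + \frac{O}{-268}\right) O = 8 \left(O \frac{1}{145} + O \left(- \frac{1}{268}\right)\right) O = 8 \left(\frac{O}{145} - \frac{O}{268}\right) O = 8 \frac{123 O}{38860} O = 8 \frac{123 O^{2}}{38860} = \frac{246 O^{2}}{9715}$)
$W{\left(a,S \right)} = \frac{-267 + S}{2 a}$ ($W{\left(a,S \right)} = \frac{S - 267}{a + a} = \frac{-267 + S}{2 a}$)
$- \frac{40597}{W{\left(-392,231 \right)}} + \frac{450085}{Q{\left(-293 \right)}} = - \frac{40597}{\frac{1}{2} \frac{1}{-392} \left(-267 + 231\right)} + \frac{450085}{\frac{246}{9715} \left(-293\right)^{2}} = - \frac{40597}{\frac{1}{2} \left(- \frac{1}{392}\right) \left(-36\right)} + \frac{450085}{\frac{246}{9715} \cdot 85849} = - \frac{40597}{\frac{9}{196}} + \frac{450085}{\frac{21118854}{9715}} = \left(-40597\right) \frac{196}{9} + 450085 \cdot \frac{9715}{21118854} = - \frac{7957012}{9} + \frac{4372575775}{21118854} = - \frac{56001207174091}{63356562}$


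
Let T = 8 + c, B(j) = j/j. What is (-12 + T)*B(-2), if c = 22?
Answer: 18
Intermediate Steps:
B(j) = 1
T = 30 (T = 8 + 22 = 30)
(-12 + T)*B(-2) = (-12 + 30)*1 = 18*1 = 18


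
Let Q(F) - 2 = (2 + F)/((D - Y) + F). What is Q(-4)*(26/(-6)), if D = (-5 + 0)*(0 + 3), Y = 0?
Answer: -520/57 ≈ -9.1228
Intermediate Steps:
D = -15 (D = -5*3 = -15)
Q(F) = 2 + (2 + F)/(-15 + F) (Q(F) = 2 + (2 + F)/((-15 - 1*0) + F) = 2 + (2 + F)/((-15 + 0) + F) = 2 + (2 + F)/(-15 + F))
Q(-4)*(26/(-6)) = ((-28 + 3*(-4))/(-15 - 4))*(26/(-6)) = ((-28 - 12)/(-19))*(26*(-⅙)) = -1/19*(-40)*(-13/3) = (40/19)*(-13/3) = -520/57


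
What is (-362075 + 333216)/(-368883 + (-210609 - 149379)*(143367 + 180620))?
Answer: 28859/116631801039 ≈ 2.4744e-7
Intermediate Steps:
(-362075 + 333216)/(-368883 + (-210609 - 149379)*(143367 + 180620)) = -28859/(-368883 - 359988*323987) = -28859/(-368883 - 116631432156) = -28859/(-116631801039) = -28859*(-1/116631801039) = 28859/116631801039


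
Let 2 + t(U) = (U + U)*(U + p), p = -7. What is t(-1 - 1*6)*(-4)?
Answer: -776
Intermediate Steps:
t(U) = -2 + 2*U*(-7 + U) (t(U) = -2 + (U + U)*(U - 7) = -2 + (2*U)*(-7 + U) = -2 + 2*U*(-7 + U))
t(-1 - 1*6)*(-4) = (-2 - 14*(-1 - 1*6) + 2*(-1 - 1*6)**2)*(-4) = (-2 - 14*(-1 - 6) + 2*(-1 - 6)**2)*(-4) = (-2 - 14*(-7) + 2*(-7)**2)*(-4) = (-2 + 98 + 2*49)*(-4) = (-2 + 98 + 98)*(-4) = 194*(-4) = -776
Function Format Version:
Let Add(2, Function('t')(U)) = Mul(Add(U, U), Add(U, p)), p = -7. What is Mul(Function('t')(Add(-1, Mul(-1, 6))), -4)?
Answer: -776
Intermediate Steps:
Function('t')(U) = Add(-2, Mul(2, U, Add(-7, U))) (Function('t')(U) = Add(-2, Mul(Add(U, U), Add(U, -7))) = Add(-2, Mul(Mul(2, U), Add(-7, U))) = Add(-2, Mul(2, U, Add(-7, U))))
Mul(Function('t')(Add(-1, Mul(-1, 6))), -4) = Mul(Add(-2, Mul(-14, Add(-1, Mul(-1, 6))), Mul(2, Pow(Add(-1, Mul(-1, 6)), 2))), -4) = Mul(Add(-2, Mul(-14, Add(-1, -6)), Mul(2, Pow(Add(-1, -6), 2))), -4) = Mul(Add(-2, Mul(-14, -7), Mul(2, Pow(-7, 2))), -4) = Mul(Add(-2, 98, Mul(2, 49)), -4) = Mul(Add(-2, 98, 98), -4) = Mul(194, -4) = -776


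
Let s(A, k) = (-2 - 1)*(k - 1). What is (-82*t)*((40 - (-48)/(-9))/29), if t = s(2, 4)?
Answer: 25584/29 ≈ 882.21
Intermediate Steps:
s(A, k) = 3 - 3*k (s(A, k) = -3*(-1 + k) = 3 - 3*k)
t = -9 (t = 3 - 3*4 = 3 - 12 = -9)
(-82*t)*((40 - (-48)/(-9))/29) = (-82*(-9))*((40 - (-48)/(-9))/29) = 738*((40 - (-48)*(-1)/9)*(1/29)) = 738*((40 - 1*16/3)*(1/29)) = 738*((40 - 16/3)*(1/29)) = 738*((104/3)*(1/29)) = 738*(104/87) = 25584/29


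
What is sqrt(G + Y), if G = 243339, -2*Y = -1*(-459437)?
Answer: sqrt(54482)/2 ≈ 116.71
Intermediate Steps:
Y = -459437/2 (Y = -(-1)*(-459437)/2 = -1/2*459437 = -459437/2 ≈ -2.2972e+5)
sqrt(G + Y) = sqrt(243339 - 459437/2) = sqrt(27241/2) = sqrt(54482)/2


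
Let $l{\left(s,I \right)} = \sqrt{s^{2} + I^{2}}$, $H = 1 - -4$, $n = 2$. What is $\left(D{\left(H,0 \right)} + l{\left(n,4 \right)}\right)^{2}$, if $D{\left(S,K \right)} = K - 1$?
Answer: $21 - 4 \sqrt{5} \approx 12.056$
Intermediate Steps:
$H = 5$ ($H = 1 + 4 = 5$)
$D{\left(S,K \right)} = -1 + K$ ($D{\left(S,K \right)} = K - 1 = -1 + K$)
$l{\left(s,I \right)} = \sqrt{I^{2} + s^{2}}$
$\left(D{\left(H,0 \right)} + l{\left(n,4 \right)}\right)^{2} = \left(\left(-1 + 0\right) + \sqrt{4^{2} + 2^{2}}\right)^{2} = \left(-1 + \sqrt{16 + 4}\right)^{2} = \left(-1 + \sqrt{20}\right)^{2} = \left(-1 + 2 \sqrt{5}\right)^{2}$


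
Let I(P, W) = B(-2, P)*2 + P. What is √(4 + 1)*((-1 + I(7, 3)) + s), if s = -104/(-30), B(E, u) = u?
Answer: 352*√5/15 ≈ 52.473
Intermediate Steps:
s = 52/15 (s = -104*(-1/30) = 52/15 ≈ 3.4667)
I(P, W) = 3*P (I(P, W) = P*2 + P = 2*P + P = 3*P)
√(4 + 1)*((-1 + I(7, 3)) + s) = √(4 + 1)*((-1 + 3*7) + 52/15) = √5*((-1 + 21) + 52/15) = √5*(20 + 52/15) = √5*(352/15) = 352*√5/15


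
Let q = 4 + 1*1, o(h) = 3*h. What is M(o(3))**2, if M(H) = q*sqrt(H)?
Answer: 225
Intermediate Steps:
q = 5 (q = 4 + 1 = 5)
M(H) = 5*sqrt(H)
M(o(3))**2 = (5*sqrt(3*3))**2 = (5*sqrt(9))**2 = (5*3)**2 = 15**2 = 225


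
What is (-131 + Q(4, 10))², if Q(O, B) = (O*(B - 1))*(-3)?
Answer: 57121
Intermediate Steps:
Q(O, B) = -3*O*(-1 + B) (Q(O, B) = (O*(-1 + B))*(-3) = -3*O*(-1 + B))
(-131 + Q(4, 10))² = (-131 + 3*4*(1 - 1*10))² = (-131 + 3*4*(1 - 10))² = (-131 + 3*4*(-9))² = (-131 - 108)² = (-239)² = 57121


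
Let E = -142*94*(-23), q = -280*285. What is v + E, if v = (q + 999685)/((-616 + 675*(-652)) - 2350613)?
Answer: 856948248431/2791329 ≈ 3.0700e+5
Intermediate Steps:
q = -79800
v = -919885/2791329 (v = (-79800 + 999685)/((-616 + 675*(-652)) - 2350613) = 919885/((-616 - 440100) - 2350613) = 919885/(-440716 - 2350613) = 919885/(-2791329) = 919885*(-1/2791329) = -919885/2791329 ≈ -0.32955)
E = 307004 (E = -13348*(-23) = 307004)
v + E = -919885/2791329 + 307004 = 856948248431/2791329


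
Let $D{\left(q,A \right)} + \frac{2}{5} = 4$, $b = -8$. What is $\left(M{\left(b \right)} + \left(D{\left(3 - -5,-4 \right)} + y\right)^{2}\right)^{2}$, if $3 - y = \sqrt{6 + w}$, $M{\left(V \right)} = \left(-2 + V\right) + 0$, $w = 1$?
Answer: $\frac{1790496}{625} - \frac{133848 \sqrt{7}}{125} \approx 31.765$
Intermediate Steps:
$D{\left(q,A \right)} = \frac{18}{5}$ ($D{\left(q,A \right)} = - \frac{2}{5} + 4 = \frac{18}{5}$)
$M{\left(V \right)} = -2 + V$
$y = 3 - \sqrt{7}$ ($y = 3 - \sqrt{6 + 1} = 3 - \sqrt{7} \approx 0.35425$)
$\left(M{\left(b \right)} + \left(D{\left(3 - -5,-4 \right)} + y\right)^{2}\right)^{2} = \left(\left(-2 - 8\right) + \left(\frac{18}{5} + \left(3 - \sqrt{7}\right)\right)^{2}\right)^{2} = \left(-10 + \left(\frac{33}{5} - \sqrt{7}\right)^{2}\right)^{2}$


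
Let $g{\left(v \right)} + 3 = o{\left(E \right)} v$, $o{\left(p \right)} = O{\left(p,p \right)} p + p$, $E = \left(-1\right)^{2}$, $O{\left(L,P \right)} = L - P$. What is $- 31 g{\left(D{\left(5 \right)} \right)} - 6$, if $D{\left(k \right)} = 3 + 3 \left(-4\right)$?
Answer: $366$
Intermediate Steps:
$E = 1$
$o{\left(p \right)} = p$ ($o{\left(p \right)} = \left(p - p\right) p + p = 0 p + p = 0 + p = p$)
$D{\left(k \right)} = -9$ ($D{\left(k \right)} = 3 - 12 = -9$)
$g{\left(v \right)} = -3 + v$ ($g{\left(v \right)} = -3 + 1 v = -3 + v$)
$- 31 g{\left(D{\left(5 \right)} \right)} - 6 = - 31 \left(-3 - 9\right) - 6 = \left(-31\right) \left(-12\right) - 6 = 372 - 6 = 366$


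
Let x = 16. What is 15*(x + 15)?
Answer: 465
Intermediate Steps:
15*(x + 15) = 15*(16 + 15) = 15*31 = 465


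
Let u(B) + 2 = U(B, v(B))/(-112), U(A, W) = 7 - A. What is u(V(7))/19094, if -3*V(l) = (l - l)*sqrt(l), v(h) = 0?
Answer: -33/305504 ≈ -0.00010802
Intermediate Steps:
V(l) = 0 (V(l) = -(l - l)*sqrt(l)/3 = -0*sqrt(l) = -1/3*0 = 0)
u(B) = -33/16 + B/112 (u(B) = -2 + (7 - B)/(-112) = -2 + (7 - B)*(-1/112) = -2 + (-1/16 + B/112) = -33/16 + B/112)
u(V(7))/19094 = (-33/16 + (1/112)*0)/19094 = (-33/16 + 0)*(1/19094) = -33/16*1/19094 = -33/305504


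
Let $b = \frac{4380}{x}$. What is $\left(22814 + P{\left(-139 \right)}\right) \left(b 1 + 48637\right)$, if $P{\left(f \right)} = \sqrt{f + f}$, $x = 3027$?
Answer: $\frac{1119624267102}{1009} + \frac{49076193 i \sqrt{278}}{1009} \approx 1.1096 \cdot 10^{9} + 8.1097 \cdot 10^{5} i$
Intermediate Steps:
$b = \frac{1460}{1009}$ ($b = \frac{4380}{3027} = 4380 \cdot \frac{1}{3027} = \frac{1460}{1009} \approx 1.447$)
$P{\left(f \right)} = \sqrt{2} \sqrt{f}$ ($P{\left(f \right)} = \sqrt{2 f} = \sqrt{2} \sqrt{f}$)
$\left(22814 + P{\left(-139 \right)}\right) \left(b 1 + 48637\right) = \left(22814 + \sqrt{2} \sqrt{-139}\right) \left(\frac{1460}{1009} \cdot 1 + 48637\right) = \left(22814 + \sqrt{2} i \sqrt{139}\right) \left(\frac{1460}{1009} + 48637\right) = \left(22814 + i \sqrt{278}\right) \frac{49076193}{1009} = \frac{1119624267102}{1009} + \frac{49076193 i \sqrt{278}}{1009}$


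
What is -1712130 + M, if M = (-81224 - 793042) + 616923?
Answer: -1969473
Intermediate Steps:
M = -257343 (M = -874266 + 616923 = -257343)
-1712130 + M = -1712130 - 257343 = -1969473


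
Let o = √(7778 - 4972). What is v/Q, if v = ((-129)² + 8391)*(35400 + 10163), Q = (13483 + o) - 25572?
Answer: -4595967876808/48713705 - 380177672*√2806/48713705 ≈ -94760.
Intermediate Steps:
o = √2806 ≈ 52.972
Q = -12089 + √2806 (Q = (13483 + √2806) - 25572 = -12089 + √2806 ≈ -12036.)
v = 1140533016 (v = (16641 + 8391)*45563 = 25032*45563 = 1140533016)
v/Q = 1140533016/(-12089 + √2806)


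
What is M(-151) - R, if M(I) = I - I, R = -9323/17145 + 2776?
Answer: -47585197/17145 ≈ -2775.5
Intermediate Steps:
R = 47585197/17145 (R = -9323*1/17145 + 2776 = -9323/17145 + 2776 = 47585197/17145 ≈ 2775.5)
M(I) = 0
M(-151) - R = 0 - 1*47585197/17145 = 0 - 47585197/17145 = -47585197/17145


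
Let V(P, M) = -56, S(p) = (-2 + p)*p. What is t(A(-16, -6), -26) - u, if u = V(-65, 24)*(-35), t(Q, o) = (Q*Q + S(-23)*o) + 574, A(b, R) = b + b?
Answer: -15312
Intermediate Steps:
S(p) = p*(-2 + p)
A(b, R) = 2*b
t(Q, o) = 574 + Q² + 575*o (t(Q, o) = (Q*Q + (-23*(-2 - 23))*o) + 574 = (Q² + (-23*(-25))*o) + 574 = (Q² + 575*o) + 574 = 574 + Q² + 575*o)
u = 1960 (u = -56*(-35) = 1960)
t(A(-16, -6), -26) - u = (574 + (2*(-16))² + 575*(-26)) - 1*1960 = (574 + (-32)² - 14950) - 1960 = (574 + 1024 - 14950) - 1960 = -13352 - 1960 = -15312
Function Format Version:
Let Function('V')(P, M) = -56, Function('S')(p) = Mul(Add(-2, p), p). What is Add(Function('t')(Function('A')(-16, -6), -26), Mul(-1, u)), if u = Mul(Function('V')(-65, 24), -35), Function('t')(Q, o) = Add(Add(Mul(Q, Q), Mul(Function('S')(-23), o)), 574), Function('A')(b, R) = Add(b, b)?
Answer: -15312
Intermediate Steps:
Function('S')(p) = Mul(p, Add(-2, p))
Function('A')(b, R) = Mul(2, b)
Function('t')(Q, o) = Add(574, Pow(Q, 2), Mul(575, o)) (Function('t')(Q, o) = Add(Add(Mul(Q, Q), Mul(Mul(-23, Add(-2, -23)), o)), 574) = Add(Add(Pow(Q, 2), Mul(Mul(-23, -25), o)), 574) = Add(Add(Pow(Q, 2), Mul(575, o)), 574) = Add(574, Pow(Q, 2), Mul(575, o)))
u = 1960 (u = Mul(-56, -35) = 1960)
Add(Function('t')(Function('A')(-16, -6), -26), Mul(-1, u)) = Add(Add(574, Pow(Mul(2, -16), 2), Mul(575, -26)), Mul(-1, 1960)) = Add(Add(574, Pow(-32, 2), -14950), -1960) = Add(Add(574, 1024, -14950), -1960) = Add(-13352, -1960) = -15312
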